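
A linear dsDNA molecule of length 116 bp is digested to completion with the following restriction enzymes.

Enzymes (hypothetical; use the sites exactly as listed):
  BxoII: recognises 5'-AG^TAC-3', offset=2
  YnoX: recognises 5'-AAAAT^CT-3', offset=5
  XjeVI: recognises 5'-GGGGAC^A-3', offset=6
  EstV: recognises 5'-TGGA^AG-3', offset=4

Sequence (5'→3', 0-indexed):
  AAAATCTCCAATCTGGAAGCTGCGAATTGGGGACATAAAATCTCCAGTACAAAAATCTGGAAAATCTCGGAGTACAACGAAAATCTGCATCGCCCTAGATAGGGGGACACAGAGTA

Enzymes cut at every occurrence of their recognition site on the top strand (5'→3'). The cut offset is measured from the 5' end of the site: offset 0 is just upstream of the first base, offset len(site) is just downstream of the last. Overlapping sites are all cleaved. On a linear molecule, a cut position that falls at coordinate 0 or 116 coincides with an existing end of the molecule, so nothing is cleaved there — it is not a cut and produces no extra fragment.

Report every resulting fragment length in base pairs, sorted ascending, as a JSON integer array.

[5,6,7,7,8,9,9,12,12,17,24]

Scan for sites:
  BxoII (AGTAC, off=2): starts [45, 70] → cuts [47, 72]
  YnoX (AAAATCT, off=5): starts [0, 36, 51, 60, 79] → cuts [5, 41, 56, 65, 84]
  XjeVI (GGGGACA, off=6): starts [28, 102] → cuts [34, 108]
  EstV (TGGAAG, off=4): starts [13] → cuts [17]

All cut coordinates (distinct, sorted): [5, 17, 34, 41, 47, 56, 65, 72, 84, 108]

Fragment lengths:
  [0,5): 5 bp
  [5,17): 12 bp
  [17,34): 17 bp
  [34,41): 7 bp
  [41,47): 6 bp
  [47,56): 9 bp
  [56,65): 9 bp
  [65,72): 7 bp
  [72,84): 12 bp
  [84,108): 24 bp
  [108,116): 8 bp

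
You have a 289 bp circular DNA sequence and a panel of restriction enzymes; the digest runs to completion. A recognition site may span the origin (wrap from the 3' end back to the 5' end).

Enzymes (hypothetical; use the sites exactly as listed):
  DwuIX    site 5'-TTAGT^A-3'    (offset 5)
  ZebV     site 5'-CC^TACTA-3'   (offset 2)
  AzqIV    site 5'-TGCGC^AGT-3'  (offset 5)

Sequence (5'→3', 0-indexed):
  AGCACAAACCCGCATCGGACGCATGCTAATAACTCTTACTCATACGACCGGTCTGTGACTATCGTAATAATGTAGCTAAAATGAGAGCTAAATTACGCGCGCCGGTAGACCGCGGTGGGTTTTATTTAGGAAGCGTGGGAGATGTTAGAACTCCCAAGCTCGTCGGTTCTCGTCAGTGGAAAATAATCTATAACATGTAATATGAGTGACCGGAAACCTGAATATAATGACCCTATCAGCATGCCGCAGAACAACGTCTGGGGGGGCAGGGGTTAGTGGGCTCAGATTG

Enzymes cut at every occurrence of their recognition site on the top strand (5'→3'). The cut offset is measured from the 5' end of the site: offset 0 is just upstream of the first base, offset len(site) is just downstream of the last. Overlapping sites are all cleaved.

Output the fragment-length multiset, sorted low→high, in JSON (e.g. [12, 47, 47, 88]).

Site scan:
  DwuIX (TTAGTA, off=5): no sites
  ZebV (CCTACTA, off=2): no sites
  AzqIV (TGCGCAGT, off=5): no sites

All cut coordinates (distinct, sorted): ∅

Fragments:
  no cuts → one circular fragment of 289 bp

[289]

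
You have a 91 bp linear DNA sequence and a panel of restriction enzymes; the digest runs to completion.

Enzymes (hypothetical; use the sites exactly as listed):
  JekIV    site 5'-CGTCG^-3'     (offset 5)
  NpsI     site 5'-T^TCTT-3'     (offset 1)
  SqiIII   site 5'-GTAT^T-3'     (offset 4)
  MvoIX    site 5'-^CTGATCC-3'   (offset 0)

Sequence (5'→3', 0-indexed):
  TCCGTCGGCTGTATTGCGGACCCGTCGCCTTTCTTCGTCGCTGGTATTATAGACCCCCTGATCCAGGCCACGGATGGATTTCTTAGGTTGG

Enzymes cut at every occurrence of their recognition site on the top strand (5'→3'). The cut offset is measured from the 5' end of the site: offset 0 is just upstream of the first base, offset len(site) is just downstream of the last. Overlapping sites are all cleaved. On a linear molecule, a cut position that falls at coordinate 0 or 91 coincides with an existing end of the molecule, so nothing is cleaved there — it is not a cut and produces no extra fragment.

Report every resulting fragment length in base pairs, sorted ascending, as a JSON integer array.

[4,7,7,7,9,10,11,13,23]

Per-enzyme occurrences:
  JekIV (CGTCG, off=5): starts [2, 22, 35] → cuts [7, 27, 40]
  NpsI (TTCTT, off=1): starts [30, 79] → cuts [31, 80]
  SqiIII (GTATT, off=4): starts [10, 43] → cuts [14, 47]
  MvoIX (CTGATCC, off=0): starts [57] → cuts [57]

All cut coordinates (distinct, sorted): [7, 14, 27, 31, 40, 47, 57, 80]

Fragment lengths:
  [0,7): 7 bp
  [7,14): 7 bp
  [14,27): 13 bp
  [27,31): 4 bp
  [31,40): 9 bp
  [40,47): 7 bp
  [47,57): 10 bp
  [57,80): 23 bp
  [80,91): 11 bp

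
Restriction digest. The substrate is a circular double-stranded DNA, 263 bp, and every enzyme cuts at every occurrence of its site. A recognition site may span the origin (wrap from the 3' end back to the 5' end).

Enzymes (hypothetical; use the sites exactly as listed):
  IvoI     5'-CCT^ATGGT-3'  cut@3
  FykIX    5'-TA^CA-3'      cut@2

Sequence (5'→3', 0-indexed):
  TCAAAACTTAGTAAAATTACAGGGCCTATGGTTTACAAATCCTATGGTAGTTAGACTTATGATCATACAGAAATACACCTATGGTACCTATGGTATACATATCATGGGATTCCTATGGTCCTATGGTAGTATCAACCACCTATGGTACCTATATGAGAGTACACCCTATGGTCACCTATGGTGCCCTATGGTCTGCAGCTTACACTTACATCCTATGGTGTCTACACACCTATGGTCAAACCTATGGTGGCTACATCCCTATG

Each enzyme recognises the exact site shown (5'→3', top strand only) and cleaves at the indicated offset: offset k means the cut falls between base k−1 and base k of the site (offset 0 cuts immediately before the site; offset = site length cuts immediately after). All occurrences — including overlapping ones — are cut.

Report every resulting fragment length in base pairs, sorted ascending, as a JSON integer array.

[5,6,6,6,7,8,8,8,8,8,8,9,10,10,10,10,12,15,17,19,20,24,29]

Per-enzyme occurrences:
  IvoI CCTATGGT/3: at [24, 40, 77, 86, 111, 119, 138, 164, 174, 184, 211, 228, 240] ⇒ [27, 43, 80, 89, 114, 122, 141, 167, 177, 187, 214, 231, 243]
  FykIX TACA/2: at [17, 33, 65, 73, 95, 159, 200, 206, 222, 251] ⇒ [19, 35, 67, 75, 97, 161, 202, 208, 224, 253]

Pooled cuts: [19, 27, 35, 43, 67, 75, 80, 89, 97, 114, 122, 141, 161, 167, 177, 187, 202, 208, 214, 224, 231, 243, 253]

Fragments:
  19→27: 8 bp
  27→35: 8 bp
  35→43: 8 bp
  43→67: 24 bp
  67→75: 8 bp
  75→80: 5 bp
  80→89: 9 bp
  89→97: 8 bp
  97→114: 17 bp
  114→122: 8 bp
  122→141: 19 bp
  141→161: 20 bp
  161→167: 6 bp
  167→177: 10 bp
  177→187: 10 bp
  187→202: 15 bp
  202→208: 6 bp
  208→214: 6 bp
  214→224: 10 bp
  224→231: 7 bp
  231→243: 12 bp
  243→253: 10 bp
  253→19 (wrap): 263-253+19 = 29 bp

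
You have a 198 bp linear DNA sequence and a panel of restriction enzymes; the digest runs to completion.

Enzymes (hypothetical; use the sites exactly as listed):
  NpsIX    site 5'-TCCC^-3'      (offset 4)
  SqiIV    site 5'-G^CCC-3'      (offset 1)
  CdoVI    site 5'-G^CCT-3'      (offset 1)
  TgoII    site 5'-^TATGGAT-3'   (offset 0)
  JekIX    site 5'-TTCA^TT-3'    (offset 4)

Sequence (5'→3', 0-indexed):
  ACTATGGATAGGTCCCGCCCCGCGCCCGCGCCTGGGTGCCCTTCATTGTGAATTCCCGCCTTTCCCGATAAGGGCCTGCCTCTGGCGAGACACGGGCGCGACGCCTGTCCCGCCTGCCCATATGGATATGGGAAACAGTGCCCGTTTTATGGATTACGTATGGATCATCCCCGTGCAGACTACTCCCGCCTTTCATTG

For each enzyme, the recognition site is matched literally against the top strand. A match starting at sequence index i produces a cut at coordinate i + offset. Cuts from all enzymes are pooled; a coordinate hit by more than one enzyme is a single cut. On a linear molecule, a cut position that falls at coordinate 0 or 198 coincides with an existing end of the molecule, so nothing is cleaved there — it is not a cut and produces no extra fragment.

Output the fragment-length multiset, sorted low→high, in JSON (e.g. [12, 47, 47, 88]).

[1,1,1,1,2,3,4,4,4,6,7,7,7,7,8,8,8,8,11,12,13,14,16,20,25]

Per-enzyme occurrences:
  NpsIX TCCC/4: at [12, 53, 62, 107, 167, 183] ⇒ [16, 57, 66, 111, 171, 187]
  SqiIV GCCC/1: at [16, 23, 37, 115, 139] ⇒ [17, 24, 38, 116, 140]
  CdoVI GCCT/1: at [29, 57, 73, 77, 102, 111, 187] ⇒ [30, 58, 74, 78, 103, 112, 188]
  TgoII TATGGAT/0: at [2, 120, 147, 158] ⇒ [2, 120, 147, 158]
  JekIX TTCATT/4: at [41, 191] ⇒ [45, 195]

Pooled cuts: [2, 16, 17, 24, 30, 38, 45, 57, 58, 66, 74, 78, 103, 111, 112, 116, 120, 140, 147, 158, 171, 187, 188, 195]

Fragment lengths:
  [0,2): 2 bp
  [2,16): 14 bp
  [16,17): 1 bp
  [17,24): 7 bp
  [24,30): 6 bp
  [30,38): 8 bp
  [38,45): 7 bp
  [45,57): 12 bp
  [57,58): 1 bp
  [58,66): 8 bp
  [66,74): 8 bp
  [74,78): 4 bp
  [78,103): 25 bp
  [103,111): 8 bp
  [111,112): 1 bp
  [112,116): 4 bp
  [116,120): 4 bp
  [120,140): 20 bp
  [140,147): 7 bp
  [147,158): 11 bp
  [158,171): 13 bp
  [171,187): 16 bp
  [187,188): 1 bp
  [188,195): 7 bp
  [195,198): 3 bp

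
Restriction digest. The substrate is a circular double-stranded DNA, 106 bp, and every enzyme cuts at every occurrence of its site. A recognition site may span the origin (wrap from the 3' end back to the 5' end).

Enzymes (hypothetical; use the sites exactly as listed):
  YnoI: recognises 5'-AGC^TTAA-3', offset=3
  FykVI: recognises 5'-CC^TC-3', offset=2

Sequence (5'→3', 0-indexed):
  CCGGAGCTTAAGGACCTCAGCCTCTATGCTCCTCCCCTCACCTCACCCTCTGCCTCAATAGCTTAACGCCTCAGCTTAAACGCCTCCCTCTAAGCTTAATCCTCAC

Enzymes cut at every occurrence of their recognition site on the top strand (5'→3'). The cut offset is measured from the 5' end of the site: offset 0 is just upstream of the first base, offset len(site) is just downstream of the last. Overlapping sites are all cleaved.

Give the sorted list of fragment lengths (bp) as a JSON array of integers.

[4,5,5,5,6,6,6,7,7,8,8,9,9,10,11]

Scan for sites:
  YnoI AGCTTAA/3: at [4, 59, 72, 92] ⇒ [7, 62, 75, 95]
  FykVI CCTC/2: at [14, 20, 30, 35, 40, 46, 52, 68, 82, 86, 100] ⇒ [16, 22, 32, 37, 42, 48, 54, 70, 84, 88, 102]

All cut coordinates (distinct, sorted): [7, 16, 22, 32, 37, 42, 48, 54, 62, 70, 75, 84, 88, 95, 102]

Fragment lengths:
  7→16: 9 bp
  16→22: 6 bp
  22→32: 10 bp
  32→37: 5 bp
  37→42: 5 bp
  42→48: 6 bp
  48→54: 6 bp
  54→62: 8 bp
  62→70: 8 bp
  70→75: 5 bp
  75→84: 9 bp
  84→88: 4 bp
  88→95: 7 bp
  95→102: 7 bp
  102→7 (wrap): 106-102+7 = 11 bp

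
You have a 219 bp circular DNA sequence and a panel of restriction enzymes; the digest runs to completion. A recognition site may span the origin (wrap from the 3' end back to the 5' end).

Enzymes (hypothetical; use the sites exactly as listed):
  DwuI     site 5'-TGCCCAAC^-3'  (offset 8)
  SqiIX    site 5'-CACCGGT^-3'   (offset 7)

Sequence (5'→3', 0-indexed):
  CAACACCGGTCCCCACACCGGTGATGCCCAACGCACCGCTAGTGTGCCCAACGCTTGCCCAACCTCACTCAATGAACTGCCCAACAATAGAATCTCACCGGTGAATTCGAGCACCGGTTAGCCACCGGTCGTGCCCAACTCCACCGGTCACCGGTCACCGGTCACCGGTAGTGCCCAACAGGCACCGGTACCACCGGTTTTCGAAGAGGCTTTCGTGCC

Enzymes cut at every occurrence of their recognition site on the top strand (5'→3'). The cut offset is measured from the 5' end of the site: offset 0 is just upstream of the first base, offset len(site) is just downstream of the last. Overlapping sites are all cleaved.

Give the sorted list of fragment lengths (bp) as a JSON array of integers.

[6,7,7,7,9,9,10,10,10,10,11,11,12,16,17,20,22,25]

Scan for sites:
  DwuI TGCCCAAC/8: at [24, 44, 55, 77, 131, 171, 215] ⇒ [4, 32, 52, 63, 85, 139, 179]
  SqiIX CACCGGT/7: at [3, 15, 95, 111, 122, 141, 148, 155, 162, 182, 191] ⇒ [10, 22, 102, 118, 129, 148, 155, 162, 169, 189, 198]

All cut coordinates (distinct, sorted): [4, 10, 22, 32, 52, 63, 85, 102, 118, 129, 139, 148, 155, 162, 169, 179, 189, 198]

Fragments:
  4→10: 6 bp
  10→22: 12 bp
  22→32: 10 bp
  32→52: 20 bp
  52→63: 11 bp
  63→85: 22 bp
  85→102: 17 bp
  102→118: 16 bp
  118→129: 11 bp
  129→139: 10 bp
  139→148: 9 bp
  148→155: 7 bp
  155→162: 7 bp
  162→169: 7 bp
  169→179: 10 bp
  179→189: 10 bp
  189→198: 9 bp
  198→4 (wrap): 219-198+4 = 25 bp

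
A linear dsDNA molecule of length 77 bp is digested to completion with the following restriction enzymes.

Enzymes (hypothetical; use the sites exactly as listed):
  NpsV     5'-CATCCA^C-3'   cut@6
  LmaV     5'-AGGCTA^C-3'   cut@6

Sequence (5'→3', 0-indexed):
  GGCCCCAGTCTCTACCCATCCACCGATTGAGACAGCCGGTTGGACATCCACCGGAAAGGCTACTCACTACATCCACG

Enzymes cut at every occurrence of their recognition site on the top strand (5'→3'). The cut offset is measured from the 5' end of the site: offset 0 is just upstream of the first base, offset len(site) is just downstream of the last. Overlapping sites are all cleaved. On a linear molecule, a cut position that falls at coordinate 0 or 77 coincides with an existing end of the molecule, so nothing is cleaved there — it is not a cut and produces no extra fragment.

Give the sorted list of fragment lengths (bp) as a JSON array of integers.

[2,12,13,22,28]

Per-enzyme occurrences:
  NpsV (CATCCAC, off=6): starts [16, 44, 69] → cuts [22, 50, 75]
  LmaV (AGGCTAC, off=6): starts [56] → cuts [62]

Pooled cuts: [22, 50, 62, 75]

Fragment lengths:
  [0,22): 22 bp
  [22,50): 28 bp
  [50,62): 12 bp
  [62,75): 13 bp
  [75,77): 2 bp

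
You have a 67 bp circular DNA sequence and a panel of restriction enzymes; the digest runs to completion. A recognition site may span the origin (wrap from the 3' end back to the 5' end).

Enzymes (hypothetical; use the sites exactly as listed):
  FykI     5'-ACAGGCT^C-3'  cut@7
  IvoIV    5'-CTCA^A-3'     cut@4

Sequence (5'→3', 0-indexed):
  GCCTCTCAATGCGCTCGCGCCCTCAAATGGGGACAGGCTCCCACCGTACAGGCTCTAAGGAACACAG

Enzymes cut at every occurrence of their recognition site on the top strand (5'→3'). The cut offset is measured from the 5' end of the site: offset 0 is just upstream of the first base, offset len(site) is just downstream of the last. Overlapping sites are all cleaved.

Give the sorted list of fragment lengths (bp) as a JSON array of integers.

Site scan:
  FykI ACAGGCTC/7: at [32, 47] ⇒ [39, 54]
  IvoIV CTCAA/4: at [4, 21] ⇒ [8, 25]

All cut coordinates (distinct, sorted): [8, 25, 39, 54]

Fragment lengths:
  8→25: 17 bp
  25→39: 14 bp
  39→54: 15 bp
  54→8 (wrap): 67-54+8 = 21 bp

[14,15,17,21]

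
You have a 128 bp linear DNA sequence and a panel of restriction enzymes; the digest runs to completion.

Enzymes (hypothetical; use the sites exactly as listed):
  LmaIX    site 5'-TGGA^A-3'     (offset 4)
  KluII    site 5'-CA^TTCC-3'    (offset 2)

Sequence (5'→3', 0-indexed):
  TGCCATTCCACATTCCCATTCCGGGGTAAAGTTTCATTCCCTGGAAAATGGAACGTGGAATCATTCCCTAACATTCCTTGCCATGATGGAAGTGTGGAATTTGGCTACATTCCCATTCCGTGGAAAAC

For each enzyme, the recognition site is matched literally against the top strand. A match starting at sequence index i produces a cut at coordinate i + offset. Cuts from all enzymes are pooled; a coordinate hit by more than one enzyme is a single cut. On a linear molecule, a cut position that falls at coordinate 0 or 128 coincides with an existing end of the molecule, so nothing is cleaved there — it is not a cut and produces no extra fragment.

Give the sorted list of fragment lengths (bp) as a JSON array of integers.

Per-enzyme occurrences:
  LmaIX TGGAA/4: at [41, 48, 55, 86, 94, 120] ⇒ [45, 52, 59, 90, 98, 124]
  KluII CATTCC/2: at [3, 10, 16, 34, 61, 71, 107, 113] ⇒ [5, 12, 18, 36, 63, 73, 109, 115]

Pooled cuts: [5, 12, 18, 36, 45, 52, 59, 63, 73, 90, 98, 109, 115, 124]

Fragment lengths:
  [0,5): 5 bp
  [5,12): 7 bp
  [12,18): 6 bp
  [18,36): 18 bp
  [36,45): 9 bp
  [45,52): 7 bp
  [52,59): 7 bp
  [59,63): 4 bp
  [63,73): 10 bp
  [73,90): 17 bp
  [90,98): 8 bp
  [98,109): 11 bp
  [109,115): 6 bp
  [115,124): 9 bp
  [124,128): 4 bp

[4,4,5,6,6,7,7,7,8,9,9,10,11,17,18]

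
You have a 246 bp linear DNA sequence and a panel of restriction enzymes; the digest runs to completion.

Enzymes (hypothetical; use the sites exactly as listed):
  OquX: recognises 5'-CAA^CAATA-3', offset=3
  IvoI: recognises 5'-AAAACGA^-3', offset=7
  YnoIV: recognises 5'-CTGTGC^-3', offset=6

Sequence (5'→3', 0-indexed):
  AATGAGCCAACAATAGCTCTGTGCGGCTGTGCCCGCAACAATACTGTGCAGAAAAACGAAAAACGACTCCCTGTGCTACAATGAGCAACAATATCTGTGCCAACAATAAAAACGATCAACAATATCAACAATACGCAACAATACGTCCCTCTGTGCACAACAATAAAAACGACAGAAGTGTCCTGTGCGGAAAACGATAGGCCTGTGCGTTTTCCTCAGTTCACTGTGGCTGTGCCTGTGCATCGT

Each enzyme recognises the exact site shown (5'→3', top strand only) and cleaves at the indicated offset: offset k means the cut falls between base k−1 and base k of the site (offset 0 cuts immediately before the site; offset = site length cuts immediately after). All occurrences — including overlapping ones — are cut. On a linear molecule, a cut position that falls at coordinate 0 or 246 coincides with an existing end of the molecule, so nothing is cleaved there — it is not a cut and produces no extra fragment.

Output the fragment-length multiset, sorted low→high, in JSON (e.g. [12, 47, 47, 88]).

Per-enzyme occurrences:
  OquX CAACAATA/3: at [7, 35, 85, 100, 116, 125, 135, 157] ⇒ [10, 38, 88, 103, 119, 128, 138, 160]
  IvoI AAAACGA/7: at [52, 59, 108, 165, 190] ⇒ [59, 66, 115, 172, 197]
  YnoIV CTGTGC/6: at [18, 26, 43, 70, 94, 150, 182, 202, 229, 235] ⇒ [24, 32, 49, 76, 100, 156, 188, 208, 235, 241]

Pooled cuts: [10, 24, 32, 38, 49, 59, 66, 76, 88, 100, 103, 115, 119, 128, 138, 156, 160, 172, 188, 197, 208, 235, 241]

Fragment lengths:
  [0,10): 10 bp
  [10,24): 14 bp
  [24,32): 8 bp
  [32,38): 6 bp
  [38,49): 11 bp
  [49,59): 10 bp
  [59,66): 7 bp
  [66,76): 10 bp
  [76,88): 12 bp
  [88,100): 12 bp
  [100,103): 3 bp
  [103,115): 12 bp
  [115,119): 4 bp
  [119,128): 9 bp
  [128,138): 10 bp
  [138,156): 18 bp
  [156,160): 4 bp
  [160,172): 12 bp
  [172,188): 16 bp
  [188,197): 9 bp
  [197,208): 11 bp
  [208,235): 27 bp
  [235,241): 6 bp
  [241,246): 5 bp

[3,4,4,5,6,6,7,8,9,9,10,10,10,10,11,11,12,12,12,12,14,16,18,27]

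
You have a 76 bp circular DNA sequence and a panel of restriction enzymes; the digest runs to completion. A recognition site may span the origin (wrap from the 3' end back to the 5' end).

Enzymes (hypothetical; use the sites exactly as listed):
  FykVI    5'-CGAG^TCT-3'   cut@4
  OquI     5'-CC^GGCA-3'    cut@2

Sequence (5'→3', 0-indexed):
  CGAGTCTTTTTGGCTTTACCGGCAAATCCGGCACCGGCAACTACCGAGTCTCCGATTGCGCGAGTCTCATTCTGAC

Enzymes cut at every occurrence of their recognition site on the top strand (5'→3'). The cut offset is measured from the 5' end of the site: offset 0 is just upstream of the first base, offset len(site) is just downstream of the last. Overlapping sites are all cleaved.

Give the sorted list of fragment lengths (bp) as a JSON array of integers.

Per-enzyme occurrences:
  FykVI CGAGTCT/4: at [0, 44, 60] ⇒ [4, 48, 64]
  OquI CCGGCA/2: at [18, 27, 33] ⇒ [20, 29, 35]

Pooled cuts: [4, 20, 29, 35, 48, 64]

Fragment lengths:
  4→20: 16 bp
  20→29: 9 bp
  29→35: 6 bp
  35→48: 13 bp
  48→64: 16 bp
  64→4 (wrap): 76-64+4 = 16 bp

[6,9,13,16,16,16]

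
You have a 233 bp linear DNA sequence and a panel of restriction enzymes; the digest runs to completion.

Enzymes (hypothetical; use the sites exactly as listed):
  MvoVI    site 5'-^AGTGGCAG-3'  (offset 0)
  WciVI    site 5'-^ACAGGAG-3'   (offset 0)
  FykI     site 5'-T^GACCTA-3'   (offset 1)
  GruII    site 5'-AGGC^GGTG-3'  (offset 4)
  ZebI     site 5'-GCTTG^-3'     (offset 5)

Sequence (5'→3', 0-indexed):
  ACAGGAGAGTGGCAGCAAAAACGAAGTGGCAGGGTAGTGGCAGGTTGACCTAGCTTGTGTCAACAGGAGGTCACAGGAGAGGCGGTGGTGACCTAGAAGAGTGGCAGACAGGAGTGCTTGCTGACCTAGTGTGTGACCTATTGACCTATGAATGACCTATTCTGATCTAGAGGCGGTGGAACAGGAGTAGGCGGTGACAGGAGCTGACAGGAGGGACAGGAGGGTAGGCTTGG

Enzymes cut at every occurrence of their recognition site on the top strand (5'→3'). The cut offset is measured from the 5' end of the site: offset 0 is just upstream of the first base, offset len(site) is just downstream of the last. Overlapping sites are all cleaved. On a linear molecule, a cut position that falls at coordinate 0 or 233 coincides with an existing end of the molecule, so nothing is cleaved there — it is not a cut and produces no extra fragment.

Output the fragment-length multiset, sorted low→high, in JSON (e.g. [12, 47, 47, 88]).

Site scan:
  MvoVI (AGTGGCAG, off=0): starts [7, 24, 35, 99] → cuts [7, 24, 35, 99]
  WciVI (ACAGGAG, off=0): starts [0, 62, 72, 107, 180, 196, 206, 215] → cuts [62, 72, 107, 180, 196, 206, 215] (position 0 is a terminus of the linear molecule — no cut)
  FykI (TGACCTA, off=1): starts [45, 88, 121, 133, 141, 152] → cuts [46, 89, 122, 134, 142, 153]
  GruII (AGGCGGTG, off=4): starts [79, 170, 188] → cuts [83, 174, 192]
  ZebI (GCTTG, off=5): starts [52, 115, 227] → cuts [57, 120, 232]

Pooled cuts: [7, 24, 35, 46, 57, 62, 72, 83, 89, 99, 107, 120, 122, 134, 142, 153, 174, 180, 192, 196, 206, 215, 232]

Fragments:
  [0,7): 7 bp
  [7,24): 17 bp
  [24,35): 11 bp
  [35,46): 11 bp
  [46,57): 11 bp
  [57,62): 5 bp
  [62,72): 10 bp
  [72,83): 11 bp
  [83,89): 6 bp
  [89,99): 10 bp
  [99,107): 8 bp
  [107,120): 13 bp
  [120,122): 2 bp
  [122,134): 12 bp
  [134,142): 8 bp
  [142,153): 11 bp
  [153,174): 21 bp
  [174,180): 6 bp
  [180,192): 12 bp
  [192,196): 4 bp
  [196,206): 10 bp
  [206,215): 9 bp
  [215,232): 17 bp
  [232,233): 1 bp

[1,2,4,5,6,6,7,8,8,9,10,10,10,11,11,11,11,11,12,12,13,17,17,21]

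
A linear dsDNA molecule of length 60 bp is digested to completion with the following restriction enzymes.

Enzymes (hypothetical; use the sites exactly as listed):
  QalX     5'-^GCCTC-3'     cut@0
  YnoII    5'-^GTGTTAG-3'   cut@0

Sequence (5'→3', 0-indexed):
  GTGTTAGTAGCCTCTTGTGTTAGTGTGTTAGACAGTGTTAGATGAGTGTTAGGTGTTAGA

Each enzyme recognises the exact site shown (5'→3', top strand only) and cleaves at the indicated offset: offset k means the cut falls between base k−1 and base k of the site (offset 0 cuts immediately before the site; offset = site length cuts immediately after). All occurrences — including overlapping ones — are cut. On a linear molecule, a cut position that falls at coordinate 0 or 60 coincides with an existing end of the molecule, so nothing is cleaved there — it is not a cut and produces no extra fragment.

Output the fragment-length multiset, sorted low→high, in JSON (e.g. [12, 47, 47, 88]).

Scan for sites:
  QalX GCCTC/0: at [9] ⇒ [9]
  YnoII GTGTTAG/0: at [0, 16, 24, 34, 45, 52] ⇒ [16, 24, 34, 45, 52] (position 0 is a terminus of the linear molecule — no cut)

All cut coordinates (distinct, sorted): [9, 16, 24, 34, 45, 52]

Fragment lengths:
  [0,9): 9 bp
  [9,16): 7 bp
  [16,24): 8 bp
  [24,34): 10 bp
  [34,45): 11 bp
  [45,52): 7 bp
  [52,60): 8 bp

[7,7,8,8,9,10,11]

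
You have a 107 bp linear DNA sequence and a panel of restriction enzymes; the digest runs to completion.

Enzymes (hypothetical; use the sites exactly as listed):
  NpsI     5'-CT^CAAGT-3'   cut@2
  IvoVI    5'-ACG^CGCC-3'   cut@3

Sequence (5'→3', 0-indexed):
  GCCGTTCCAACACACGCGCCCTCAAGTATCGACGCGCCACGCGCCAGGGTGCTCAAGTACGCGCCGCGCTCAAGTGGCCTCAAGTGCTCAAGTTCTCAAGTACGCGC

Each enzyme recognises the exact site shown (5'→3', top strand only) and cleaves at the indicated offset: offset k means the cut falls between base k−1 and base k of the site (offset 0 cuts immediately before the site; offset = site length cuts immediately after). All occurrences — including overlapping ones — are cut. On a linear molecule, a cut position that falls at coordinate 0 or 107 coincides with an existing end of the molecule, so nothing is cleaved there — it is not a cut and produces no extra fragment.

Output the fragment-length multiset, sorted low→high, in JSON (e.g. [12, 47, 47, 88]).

Scan for sites:
  NpsI (CTCAAGT, off=2): starts [20, 51, 68, 78, 86, 94] → cuts [22, 53, 70, 80, 88, 96]
  IvoVI (ACGCGCC, off=3): starts [13, 31, 38, 58] → cuts [16, 34, 41, 61]

Pooled cuts: [16, 22, 34, 41, 53, 61, 70, 80, 88, 96]

Fragment lengths:
  [0,16): 16 bp
  [16,22): 6 bp
  [22,34): 12 bp
  [34,41): 7 bp
  [41,53): 12 bp
  [53,61): 8 bp
  [61,70): 9 bp
  [70,80): 10 bp
  [80,88): 8 bp
  [88,96): 8 bp
  [96,107): 11 bp

[6,7,8,8,8,9,10,11,12,12,16]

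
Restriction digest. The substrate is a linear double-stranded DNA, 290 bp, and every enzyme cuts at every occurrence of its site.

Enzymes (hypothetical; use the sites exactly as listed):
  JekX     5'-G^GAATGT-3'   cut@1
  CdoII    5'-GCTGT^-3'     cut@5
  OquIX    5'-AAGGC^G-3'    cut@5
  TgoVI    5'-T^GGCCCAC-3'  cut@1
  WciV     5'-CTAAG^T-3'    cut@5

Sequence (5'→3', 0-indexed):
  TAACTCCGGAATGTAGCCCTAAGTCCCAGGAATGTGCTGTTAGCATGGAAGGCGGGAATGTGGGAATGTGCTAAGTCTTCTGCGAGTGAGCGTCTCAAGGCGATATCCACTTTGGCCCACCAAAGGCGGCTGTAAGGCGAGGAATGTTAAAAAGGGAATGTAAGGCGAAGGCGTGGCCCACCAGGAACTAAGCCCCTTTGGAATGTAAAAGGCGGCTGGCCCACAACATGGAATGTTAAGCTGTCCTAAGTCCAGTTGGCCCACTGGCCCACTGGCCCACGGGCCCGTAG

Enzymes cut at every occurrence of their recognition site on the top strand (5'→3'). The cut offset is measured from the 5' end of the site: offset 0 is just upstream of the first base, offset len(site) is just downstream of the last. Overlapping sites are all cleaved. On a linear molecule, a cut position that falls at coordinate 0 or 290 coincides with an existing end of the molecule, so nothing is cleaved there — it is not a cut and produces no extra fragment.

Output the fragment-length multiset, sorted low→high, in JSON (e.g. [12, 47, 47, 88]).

Site scan:
  JekX (GGAATGT, off=1): starts [7, 28, 54, 62, 140, 154, 199, 229] → cuts [8, 29, 55, 63, 141, 155, 200, 230]
  CdoII (GCTGT, off=5): starts [35, 128, 239] → cuts [40, 133, 244]
  OquIX (AAGGCG, off=5): starts [48, 96, 122, 133, 161, 167, 208] → cuts [53, 101, 127, 138, 166, 172, 213]
  TgoVI (TGGCCCAC, off=1): starts [112, 173, 216, 256, 264, 272] → cuts [113, 174, 217, 257, 265, 273]
  WciV (CTAAGT, off=5): starts [18, 70, 245] → cuts [23, 75, 250]

Pooled cuts: [8, 23, 29, 40, 53, 55, 63, 75, 101, 113, 127, 133, 138, 141, 155, 166, 172, 174, 200, 213, 217, 230, 244, 250, 257, 265, 273]

Fragments:
  [0,8): 8 bp
  [8,23): 15 bp
  [23,29): 6 bp
  [29,40): 11 bp
  [40,53): 13 bp
  [53,55): 2 bp
  [55,63): 8 bp
  [63,75): 12 bp
  [75,101): 26 bp
  [101,113): 12 bp
  [113,127): 14 bp
  [127,133): 6 bp
  [133,138): 5 bp
  [138,141): 3 bp
  [141,155): 14 bp
  [155,166): 11 bp
  [166,172): 6 bp
  [172,174): 2 bp
  [174,200): 26 bp
  [200,213): 13 bp
  [213,217): 4 bp
  [217,230): 13 bp
  [230,244): 14 bp
  [244,250): 6 bp
  [250,257): 7 bp
  [257,265): 8 bp
  [265,273): 8 bp
  [273,290): 17 bp

[2,2,3,4,5,6,6,6,6,7,8,8,8,8,11,11,12,12,13,13,13,14,14,14,15,17,26,26]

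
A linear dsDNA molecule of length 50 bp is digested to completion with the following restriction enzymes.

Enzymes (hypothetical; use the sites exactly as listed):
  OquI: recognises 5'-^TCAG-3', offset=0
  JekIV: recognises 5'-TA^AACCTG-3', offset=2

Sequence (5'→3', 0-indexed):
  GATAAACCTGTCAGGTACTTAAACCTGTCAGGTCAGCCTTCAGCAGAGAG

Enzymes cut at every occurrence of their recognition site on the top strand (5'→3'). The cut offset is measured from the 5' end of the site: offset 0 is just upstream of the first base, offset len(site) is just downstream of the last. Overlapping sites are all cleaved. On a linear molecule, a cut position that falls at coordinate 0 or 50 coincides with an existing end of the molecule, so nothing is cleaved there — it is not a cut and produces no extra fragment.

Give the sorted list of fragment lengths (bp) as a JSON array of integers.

Scan for sites:
  OquI (TCAG, off=0): starts [10, 27, 32, 39] → cuts [10, 27, 32, 39]
  JekIV (TAAACCTG, off=2): starts [2, 19] → cuts [4, 21]

All cut coordinates (distinct, sorted): [4, 10, 21, 27, 32, 39]

Fragments:
  [0,4): 4 bp
  [4,10): 6 bp
  [10,21): 11 bp
  [21,27): 6 bp
  [27,32): 5 bp
  [32,39): 7 bp
  [39,50): 11 bp

[4,5,6,6,7,11,11]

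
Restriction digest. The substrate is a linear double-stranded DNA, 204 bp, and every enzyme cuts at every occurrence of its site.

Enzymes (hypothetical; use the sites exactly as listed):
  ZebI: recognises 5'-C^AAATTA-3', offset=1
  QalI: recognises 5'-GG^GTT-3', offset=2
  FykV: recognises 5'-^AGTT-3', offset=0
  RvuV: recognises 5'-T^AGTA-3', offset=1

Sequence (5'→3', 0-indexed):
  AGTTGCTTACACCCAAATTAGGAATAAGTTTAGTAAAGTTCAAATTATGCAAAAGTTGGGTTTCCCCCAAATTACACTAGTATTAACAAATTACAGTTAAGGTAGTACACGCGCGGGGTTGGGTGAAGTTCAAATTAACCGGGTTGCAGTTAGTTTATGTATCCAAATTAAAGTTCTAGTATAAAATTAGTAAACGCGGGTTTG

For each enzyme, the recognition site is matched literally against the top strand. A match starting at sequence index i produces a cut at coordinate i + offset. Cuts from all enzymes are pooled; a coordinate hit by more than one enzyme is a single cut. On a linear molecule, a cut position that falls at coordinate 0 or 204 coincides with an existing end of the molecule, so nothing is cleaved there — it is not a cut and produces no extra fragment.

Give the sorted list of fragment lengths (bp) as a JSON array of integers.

[4,5,5,5,5,5,5,6,6,7,7,9,9,9,9,10,11,11,11,12,12,13,14,14]

Site scan:
  ZebI (CAAATTA, off=1): starts [13, 40, 67, 86, 130, 163] → cuts [14, 41, 68, 87, 131, 164]
  QalI (GGGTT, off=2): starts [57, 115, 140, 197] → cuts [59, 117, 142, 199]
  FykV (AGTT, off=0): starts [0, 26, 36, 53, 94, 126, 147, 151, 171] → cuts [26, 36, 53, 94, 126, 147, 151, 171] (position 0 is a terminus of the linear molecule — no cut)
  RvuV (TAGTA, off=1): starts [30, 77, 102, 176, 187] → cuts [31, 78, 103, 177, 188]

All cut coordinates (distinct, sorted): [14, 26, 31, 36, 41, 53, 59, 68, 78, 87, 94, 103, 117, 126, 131, 142, 147, 151, 164, 171, 177, 188, 199]

Fragments:
  [0,14): 14 bp
  [14,26): 12 bp
  [26,31): 5 bp
  [31,36): 5 bp
  [36,41): 5 bp
  [41,53): 12 bp
  [53,59): 6 bp
  [59,68): 9 bp
  [68,78): 10 bp
  [78,87): 9 bp
  [87,94): 7 bp
  [94,103): 9 bp
  [103,117): 14 bp
  [117,126): 9 bp
  [126,131): 5 bp
  [131,142): 11 bp
  [142,147): 5 bp
  [147,151): 4 bp
  [151,164): 13 bp
  [164,171): 7 bp
  [171,177): 6 bp
  [177,188): 11 bp
  [188,199): 11 bp
  [199,204): 5 bp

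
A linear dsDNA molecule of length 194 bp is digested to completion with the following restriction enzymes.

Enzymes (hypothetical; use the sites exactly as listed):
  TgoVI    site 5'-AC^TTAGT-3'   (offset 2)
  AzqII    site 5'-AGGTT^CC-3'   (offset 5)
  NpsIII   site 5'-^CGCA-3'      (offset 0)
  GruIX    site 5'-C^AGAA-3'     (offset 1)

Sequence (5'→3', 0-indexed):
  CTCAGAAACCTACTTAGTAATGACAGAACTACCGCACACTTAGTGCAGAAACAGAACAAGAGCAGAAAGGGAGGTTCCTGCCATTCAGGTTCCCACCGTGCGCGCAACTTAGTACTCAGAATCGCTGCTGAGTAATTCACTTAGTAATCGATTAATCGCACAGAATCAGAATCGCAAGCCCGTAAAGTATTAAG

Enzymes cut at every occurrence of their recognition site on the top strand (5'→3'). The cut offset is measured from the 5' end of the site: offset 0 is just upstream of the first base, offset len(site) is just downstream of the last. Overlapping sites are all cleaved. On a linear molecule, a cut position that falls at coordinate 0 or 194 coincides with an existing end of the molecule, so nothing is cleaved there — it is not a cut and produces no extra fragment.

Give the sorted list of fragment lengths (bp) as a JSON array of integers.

Scan for sites:
  TgoVI ACTTAGT/2: at [11, 37, 106, 138] ⇒ [13, 39, 108, 140]
  AzqII AGGTTCC/5: at [71, 86] ⇒ [76, 91]
  NpsIII CGCA/0: at [32, 102, 156, 172] ⇒ [32, 102, 156, 172]
  GruIX CAGAA/1: at [2, 23, 45, 51, 62, 116, 160, 166] ⇒ [3, 24, 46, 52, 63, 117, 161, 167]

Pooled cuts: [3, 13, 24, 32, 39, 46, 52, 63, 76, 91, 102, 108, 117, 140, 156, 161, 167, 172]

Fragment lengths:
  [0,3): 3 bp
  [3,13): 10 bp
  [13,24): 11 bp
  [24,32): 8 bp
  [32,39): 7 bp
  [39,46): 7 bp
  [46,52): 6 bp
  [52,63): 11 bp
  [63,76): 13 bp
  [76,91): 15 bp
  [91,102): 11 bp
  [102,108): 6 bp
  [108,117): 9 bp
  [117,140): 23 bp
  [140,156): 16 bp
  [156,161): 5 bp
  [161,167): 6 bp
  [167,172): 5 bp
  [172,194): 22 bp

[3,5,5,6,6,6,7,7,8,9,10,11,11,11,13,15,16,22,23]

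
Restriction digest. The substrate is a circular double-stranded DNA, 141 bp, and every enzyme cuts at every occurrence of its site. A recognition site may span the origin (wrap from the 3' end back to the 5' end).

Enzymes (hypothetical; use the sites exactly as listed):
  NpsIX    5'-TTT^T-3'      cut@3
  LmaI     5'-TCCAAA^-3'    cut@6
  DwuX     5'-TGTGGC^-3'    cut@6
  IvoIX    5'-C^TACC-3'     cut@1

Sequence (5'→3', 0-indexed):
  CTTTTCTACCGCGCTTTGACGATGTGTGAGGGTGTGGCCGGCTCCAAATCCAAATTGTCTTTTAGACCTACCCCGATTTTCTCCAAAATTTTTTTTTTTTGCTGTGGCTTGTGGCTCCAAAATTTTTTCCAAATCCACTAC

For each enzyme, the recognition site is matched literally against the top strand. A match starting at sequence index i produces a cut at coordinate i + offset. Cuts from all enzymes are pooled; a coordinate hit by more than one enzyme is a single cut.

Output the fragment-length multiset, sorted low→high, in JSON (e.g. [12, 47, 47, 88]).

Scan for sites:
  NpsIX (TTTT, off=3): starts [1, 59, 76, 88, 89, 90, 91, 92, 93, 94, 95, 96, 122, 123, 124] → cuts [4, 62, 79, 91, 92, 93, 94, 95, 96, 97, 98, 99, 125, 126, 127]
  LmaI (TCCAAA, off=6): starts [42, 48, 81, 115, 127] → cuts [48, 54, 87, 121, 133]
  DwuX (TGTGGC, off=6): starts [32, 102, 109] → cuts [38, 108, 115]
  IvoIX (CTACC, off=1): starts [5, 67, 137] → cuts [6, 68, 138]

All cut coordinates (distinct, sorted): [4, 6, 38, 48, 54, 62, 68, 79, 87, 91, 92, 93, 94, 95, 96, 97, 98, 99, 108, 115, 121, 125, 126, 127, 133, 138]

Fragment lengths:
  4→6: 2 bp
  6→38: 32 bp
  38→48: 10 bp
  48→54: 6 bp
  54→62: 8 bp
  62→68: 6 bp
  68→79: 11 bp
  79→87: 8 bp
  87→91: 4 bp
  91→92: 1 bp
  92→93: 1 bp
  93→94: 1 bp
  94→95: 1 bp
  95→96: 1 bp
  96→97: 1 bp
  97→98: 1 bp
  98→99: 1 bp
  99→108: 9 bp
  108→115: 7 bp
  115→121: 6 bp
  121→125: 4 bp
  125→126: 1 bp
  126→127: 1 bp
  127→133: 6 bp
  133→138: 5 bp
  138→4 (wrap): 141-138+4 = 7 bp

[1,1,1,1,1,1,1,1,1,1,2,4,4,5,6,6,6,6,7,7,8,8,9,10,11,32]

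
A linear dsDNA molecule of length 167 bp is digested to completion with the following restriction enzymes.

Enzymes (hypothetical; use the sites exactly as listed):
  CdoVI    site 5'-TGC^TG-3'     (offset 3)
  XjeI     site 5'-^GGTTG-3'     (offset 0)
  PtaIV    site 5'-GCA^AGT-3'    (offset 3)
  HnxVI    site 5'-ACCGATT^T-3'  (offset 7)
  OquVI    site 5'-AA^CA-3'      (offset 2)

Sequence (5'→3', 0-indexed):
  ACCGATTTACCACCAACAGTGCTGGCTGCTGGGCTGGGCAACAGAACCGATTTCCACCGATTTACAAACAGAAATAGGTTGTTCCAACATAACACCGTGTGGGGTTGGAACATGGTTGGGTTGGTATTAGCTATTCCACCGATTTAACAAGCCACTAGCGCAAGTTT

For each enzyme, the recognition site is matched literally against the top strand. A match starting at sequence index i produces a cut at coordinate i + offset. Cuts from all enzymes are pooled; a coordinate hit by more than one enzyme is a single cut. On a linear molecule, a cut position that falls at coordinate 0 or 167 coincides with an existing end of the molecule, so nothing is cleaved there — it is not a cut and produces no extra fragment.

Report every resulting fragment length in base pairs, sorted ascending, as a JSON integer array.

[3,3,5,5,5,6,6,7,7,8,8,9,10,10,11,11,12,15,26]

Site scan:
  CdoVI TGCTG/3: at [19, 26] ⇒ [22, 29]
  XjeI GGTTG/0: at [76, 102, 113, 118] ⇒ [76, 102, 113, 118]
  PtaIV GCAAGT/3: at [159] ⇒ [162]
  HnxVI ACCGATTT/7: at [0, 45, 55, 137] ⇒ [7, 52, 62, 144]
  OquVI AACA/2: at [14, 39, 66, 85, 90, 108, 145] ⇒ [16, 41, 68, 87, 92, 110, 147]

All cut coordinates (distinct, sorted): [7, 16, 22, 29, 41, 52, 62, 68, 76, 87, 92, 102, 110, 113, 118, 144, 147, 162]

Fragments:
  [0,7): 7 bp
  [7,16): 9 bp
  [16,22): 6 bp
  [22,29): 7 bp
  [29,41): 12 bp
  [41,52): 11 bp
  [52,62): 10 bp
  [62,68): 6 bp
  [68,76): 8 bp
  [76,87): 11 bp
  [87,92): 5 bp
  [92,102): 10 bp
  [102,110): 8 bp
  [110,113): 3 bp
  [113,118): 5 bp
  [118,144): 26 bp
  [144,147): 3 bp
  [147,162): 15 bp
  [162,167): 5 bp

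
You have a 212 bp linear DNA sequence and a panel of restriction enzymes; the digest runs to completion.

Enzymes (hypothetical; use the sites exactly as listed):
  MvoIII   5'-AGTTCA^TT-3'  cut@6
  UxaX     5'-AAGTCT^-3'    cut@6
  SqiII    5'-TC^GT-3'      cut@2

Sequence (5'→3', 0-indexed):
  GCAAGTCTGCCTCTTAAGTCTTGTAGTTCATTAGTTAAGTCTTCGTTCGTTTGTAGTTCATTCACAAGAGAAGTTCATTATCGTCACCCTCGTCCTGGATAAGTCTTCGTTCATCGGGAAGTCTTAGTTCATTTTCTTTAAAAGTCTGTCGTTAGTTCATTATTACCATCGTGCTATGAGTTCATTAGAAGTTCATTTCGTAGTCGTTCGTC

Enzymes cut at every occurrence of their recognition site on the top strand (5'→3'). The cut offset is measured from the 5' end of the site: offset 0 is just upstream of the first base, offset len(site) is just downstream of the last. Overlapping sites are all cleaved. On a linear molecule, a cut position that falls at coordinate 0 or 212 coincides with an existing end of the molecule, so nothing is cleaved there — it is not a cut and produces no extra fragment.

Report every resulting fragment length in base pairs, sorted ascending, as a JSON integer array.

[2,2,3,3,4,4,4,5,6,7,8,9,9,9,11,11,12,12,13,14,15,16,16,17]

Per-enzyme occurrences:
  MvoIII (AGTTCATT, off=6): starts [24, 54, 71, 125, 153, 178, 189] → cuts [30, 60, 77, 131, 159, 184, 195]
  UxaX (AAGTCT, off=6): starts [2, 15, 36, 100, 118, 141] → cuts [8, 21, 42, 106, 124, 147]
  SqiII (TCGT, off=2): starts [42, 46, 80, 89, 106, 148, 168, 197, 203, 207] → cuts [44, 48, 82, 91, 108, 150, 170, 199, 205, 209]

All cut coordinates (distinct, sorted): [8, 21, 30, 42, 44, 48, 60, 77, 82, 91, 106, 108, 124, 131, 147, 150, 159, 170, 184, 195, 199, 205, 209]

Fragment lengths:
  [0,8): 8 bp
  [8,21): 13 bp
  [21,30): 9 bp
  [30,42): 12 bp
  [42,44): 2 bp
  [44,48): 4 bp
  [48,60): 12 bp
  [60,77): 17 bp
  [77,82): 5 bp
  [82,91): 9 bp
  [91,106): 15 bp
  [106,108): 2 bp
  [108,124): 16 bp
  [124,131): 7 bp
  [131,147): 16 bp
  [147,150): 3 bp
  [150,159): 9 bp
  [159,170): 11 bp
  [170,184): 14 bp
  [184,195): 11 bp
  [195,199): 4 bp
  [199,205): 6 bp
  [205,209): 4 bp
  [209,212): 3 bp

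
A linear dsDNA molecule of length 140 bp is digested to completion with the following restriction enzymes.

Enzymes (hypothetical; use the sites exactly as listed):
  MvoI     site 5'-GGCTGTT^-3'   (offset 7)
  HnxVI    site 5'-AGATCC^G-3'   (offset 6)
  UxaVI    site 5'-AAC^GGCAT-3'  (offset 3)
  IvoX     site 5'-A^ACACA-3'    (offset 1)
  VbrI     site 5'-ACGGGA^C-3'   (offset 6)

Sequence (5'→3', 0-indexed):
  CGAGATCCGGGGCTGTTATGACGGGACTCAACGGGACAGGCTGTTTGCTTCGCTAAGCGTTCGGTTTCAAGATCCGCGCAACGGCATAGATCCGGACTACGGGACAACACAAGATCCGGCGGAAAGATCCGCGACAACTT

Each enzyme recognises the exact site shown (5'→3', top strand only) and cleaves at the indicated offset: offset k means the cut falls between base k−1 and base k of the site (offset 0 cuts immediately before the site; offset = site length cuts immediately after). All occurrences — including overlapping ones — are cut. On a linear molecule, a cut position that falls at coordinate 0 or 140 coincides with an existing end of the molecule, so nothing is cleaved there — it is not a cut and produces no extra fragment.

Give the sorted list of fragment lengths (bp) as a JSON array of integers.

[2,7,8,9,9,9,10,10,11,11,11,13,30]

Per-enzyme occurrences:
  MvoI GGCTGTT/7: at [10, 38] ⇒ [17, 45]
  HnxVI AGATCCG/6: at [2, 69, 87, 111, 124] ⇒ [8, 75, 93, 117, 130]
  UxaVI AACGGCAT/3: at [79] ⇒ [82]
  IvoX AACACA/1: at [105] ⇒ [106]
  VbrI ACGGGAC/6: at [20, 30, 98] ⇒ [26, 36, 104]

Pooled cuts: [8, 17, 26, 36, 45, 75, 82, 93, 104, 106, 117, 130]

Fragment lengths:
  [0,8): 8 bp
  [8,17): 9 bp
  [17,26): 9 bp
  [26,36): 10 bp
  [36,45): 9 bp
  [45,75): 30 bp
  [75,82): 7 bp
  [82,93): 11 bp
  [93,104): 11 bp
  [104,106): 2 bp
  [106,117): 11 bp
  [117,130): 13 bp
  [130,140): 10 bp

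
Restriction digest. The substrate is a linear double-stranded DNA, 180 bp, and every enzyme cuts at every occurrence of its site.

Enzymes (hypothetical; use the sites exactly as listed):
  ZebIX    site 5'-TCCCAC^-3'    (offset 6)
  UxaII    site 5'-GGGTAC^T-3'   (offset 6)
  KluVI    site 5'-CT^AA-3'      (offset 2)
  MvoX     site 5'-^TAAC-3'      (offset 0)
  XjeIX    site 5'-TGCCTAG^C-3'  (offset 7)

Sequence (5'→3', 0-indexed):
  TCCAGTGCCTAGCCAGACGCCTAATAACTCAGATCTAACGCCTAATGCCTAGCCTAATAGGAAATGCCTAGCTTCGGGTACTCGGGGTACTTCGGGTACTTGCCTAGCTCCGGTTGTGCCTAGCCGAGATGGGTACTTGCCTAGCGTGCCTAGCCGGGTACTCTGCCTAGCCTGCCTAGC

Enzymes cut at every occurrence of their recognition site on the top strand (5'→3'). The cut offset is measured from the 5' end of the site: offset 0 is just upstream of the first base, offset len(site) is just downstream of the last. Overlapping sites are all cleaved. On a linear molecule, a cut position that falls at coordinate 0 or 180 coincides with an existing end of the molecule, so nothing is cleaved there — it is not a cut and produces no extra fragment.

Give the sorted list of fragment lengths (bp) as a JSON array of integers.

[1,1,2,3,7,8,8,8,9,9,9,9,9,9,10,10,11,12,13,16,16]

Scan for sites:
  ZebIX (TCCCAC, off=6): no sites
  UxaII GGGTACT/6: at [75, 84, 93, 130, 155] ⇒ [81, 90, 99, 136, 161]
  KluVI CTAA/2: at [20, 34, 41, 53] ⇒ [22, 36, 43, 55]
  MvoX TAAC/0: at [24, 35] ⇒ [24, 35]
  XjeIX TGCCTAGC/7: at [5, 45, 64, 100, 116, 137, 146, 163, 172] ⇒ [12, 52, 71, 107, 123, 144, 153, 170, 179]

All cut coordinates (distinct, sorted): [12, 22, 24, 35, 36, 43, 52, 55, 71, 81, 90, 99, 107, 123, 136, 144, 153, 161, 170, 179]

Fragments:
  [0,12): 12 bp
  [12,22): 10 bp
  [22,24): 2 bp
  [24,35): 11 bp
  [35,36): 1 bp
  [36,43): 7 bp
  [43,52): 9 bp
  [52,55): 3 bp
  [55,71): 16 bp
  [71,81): 10 bp
  [81,90): 9 bp
  [90,99): 9 bp
  [99,107): 8 bp
  [107,123): 16 bp
  [123,136): 13 bp
  [136,144): 8 bp
  [144,153): 9 bp
  [153,161): 8 bp
  [161,170): 9 bp
  [170,179): 9 bp
  [179,180): 1 bp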